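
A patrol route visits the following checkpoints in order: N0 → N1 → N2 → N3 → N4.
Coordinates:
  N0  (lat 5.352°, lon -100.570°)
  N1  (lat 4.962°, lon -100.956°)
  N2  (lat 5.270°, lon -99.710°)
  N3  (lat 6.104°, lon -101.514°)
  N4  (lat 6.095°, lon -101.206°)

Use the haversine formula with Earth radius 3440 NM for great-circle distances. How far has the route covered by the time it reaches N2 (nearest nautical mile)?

110 NM

Leg distances:
N0→N1: 32.9 NM  (cumulative 32.9 NM)
N1→N2: 76.8 NM  (cumulative 109.7 NM)
Cumulative distance at N2 ≈ 110 NM.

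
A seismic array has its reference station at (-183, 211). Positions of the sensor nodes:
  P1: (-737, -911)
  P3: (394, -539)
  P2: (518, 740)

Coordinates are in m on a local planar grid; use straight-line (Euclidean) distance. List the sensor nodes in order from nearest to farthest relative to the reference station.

P2, P3, P1

Computing each straight-line distance from (-183, 211):
P2 (518, 740): 878.2 m
P3 (394, -539): 946.3 m
P1 (-737, -911): 1251.3 m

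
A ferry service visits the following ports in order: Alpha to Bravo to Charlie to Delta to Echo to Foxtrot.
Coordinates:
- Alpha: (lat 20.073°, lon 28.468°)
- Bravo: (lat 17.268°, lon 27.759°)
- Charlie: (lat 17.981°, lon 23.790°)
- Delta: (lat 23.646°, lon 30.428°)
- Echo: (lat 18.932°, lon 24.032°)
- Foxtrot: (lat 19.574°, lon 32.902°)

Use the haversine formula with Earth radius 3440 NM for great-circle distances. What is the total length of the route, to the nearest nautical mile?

Leg distances:
Alpha→Bravo: 173.2 NM  (cumulative 173.2 NM)
Bravo→Charlie: 231.1 NM  (cumulative 404.3 NM)
Charlie→Delta: 504.3 NM  (cumulative 908.5 NM)
Delta→Echo: 456.1 NM  (cumulative 1364.6 NM)
Echo→Foxtrot: 504.2 NM  (cumulative 1868.8 NM)
Total route length ≈ 1869 NM.

1869 NM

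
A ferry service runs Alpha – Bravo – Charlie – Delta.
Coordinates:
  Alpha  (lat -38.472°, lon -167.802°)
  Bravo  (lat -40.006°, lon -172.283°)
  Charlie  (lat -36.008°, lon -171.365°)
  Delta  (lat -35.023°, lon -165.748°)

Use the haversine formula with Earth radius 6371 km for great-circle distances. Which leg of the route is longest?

Leg distances:
Alpha→Bravo: 421.9 km
Bravo→Charlie: 451.8 km
Charlie→Delta: 520.0 km
The longest leg is Charlie–Delta at 520.0 km.

Charlie–Delta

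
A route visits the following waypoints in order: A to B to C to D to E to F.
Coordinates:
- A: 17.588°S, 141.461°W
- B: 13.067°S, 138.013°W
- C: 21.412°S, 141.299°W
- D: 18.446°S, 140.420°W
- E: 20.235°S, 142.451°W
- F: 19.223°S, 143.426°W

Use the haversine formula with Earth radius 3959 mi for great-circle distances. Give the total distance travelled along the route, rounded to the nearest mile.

1492 mi

Leg distances:
A→B: 387.7 mi  (cumulative 387.7 mi)
B→C: 616.0 mi  (cumulative 1003.7 mi)
C→D: 212.7 mi  (cumulative 1216.5 mi)
D→E: 181.1 mi  (cumulative 1397.6 mi)
E→F: 94.4 mi  (cumulative 1492.0 mi)
Total route length ≈ 1492 mi.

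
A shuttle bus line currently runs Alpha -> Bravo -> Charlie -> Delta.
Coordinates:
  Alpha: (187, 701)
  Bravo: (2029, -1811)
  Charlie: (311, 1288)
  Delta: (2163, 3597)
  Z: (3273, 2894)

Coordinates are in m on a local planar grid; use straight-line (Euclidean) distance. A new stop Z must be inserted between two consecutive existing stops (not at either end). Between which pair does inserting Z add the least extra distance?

between Charlie and Delta

Added distance for inserting Z between each consecutive pair:
Alpha–Bravo: 5537.5 m
Bravo–Charlie: 4692.7 m
Charlie–Delta: 1723.3 m
Smallest added distance is 1723.3 m, inserting between Charlie and Delta.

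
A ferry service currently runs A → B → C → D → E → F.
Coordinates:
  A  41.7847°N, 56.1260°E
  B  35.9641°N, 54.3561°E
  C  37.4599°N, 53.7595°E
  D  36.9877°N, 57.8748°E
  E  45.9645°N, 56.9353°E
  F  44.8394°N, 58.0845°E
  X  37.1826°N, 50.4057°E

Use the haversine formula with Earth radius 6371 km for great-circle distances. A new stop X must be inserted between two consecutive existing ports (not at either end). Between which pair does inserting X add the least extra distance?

Added distance for inserting X between each consecutive pair:
A–B: 421.6 km
B–C: 501.4 km
C–D: 592.8 km
D–E: 778.0 km
E–F: 2029.2 km
Smallest added distance is 421.6 km, inserting between A and B.

between A and B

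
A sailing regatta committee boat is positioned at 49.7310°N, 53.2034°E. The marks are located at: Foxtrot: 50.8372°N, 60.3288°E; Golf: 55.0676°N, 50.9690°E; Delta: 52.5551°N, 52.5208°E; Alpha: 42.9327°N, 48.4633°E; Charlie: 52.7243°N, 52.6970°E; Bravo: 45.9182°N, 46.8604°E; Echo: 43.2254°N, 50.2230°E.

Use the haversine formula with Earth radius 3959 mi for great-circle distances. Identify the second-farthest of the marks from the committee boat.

Distance to each, sorted:
Alpha: 521.1 mi
Echo: 471.3 mi
Bravo: 394.7 mi
Golf: 380.5 mi
Foxtrot: 323.6 mi
Charlie: 208.0 mi
Delta: 197.4 mi
The second-farthest is Echo at 471.3 mi.

Echo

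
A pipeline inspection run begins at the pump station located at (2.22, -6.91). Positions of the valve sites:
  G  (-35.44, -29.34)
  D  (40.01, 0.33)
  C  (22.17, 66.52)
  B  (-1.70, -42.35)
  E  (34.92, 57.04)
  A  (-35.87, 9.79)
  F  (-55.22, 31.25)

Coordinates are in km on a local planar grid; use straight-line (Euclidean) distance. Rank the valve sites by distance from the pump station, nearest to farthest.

Computing each straight-line distance from (2.22, -6.91):
B (-1.70, -42.35): 35.7 km
D (40.01, 0.33): 38.5 km
A (-35.87, 9.79): 41.6 km
G (-35.44, -29.34): 43.8 km
F (-55.22, 31.25): 69.0 km
E (34.92, 57.04): 71.8 km
C (22.17, 66.52): 76.1 km

B, D, A, G, F, E, C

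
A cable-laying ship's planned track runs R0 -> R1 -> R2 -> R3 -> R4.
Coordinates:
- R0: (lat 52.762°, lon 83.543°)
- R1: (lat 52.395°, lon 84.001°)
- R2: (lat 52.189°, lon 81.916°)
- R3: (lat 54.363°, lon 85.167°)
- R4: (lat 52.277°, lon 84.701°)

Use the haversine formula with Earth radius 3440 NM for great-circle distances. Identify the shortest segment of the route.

Leg distances:
R0→R1: 27.7 NM
R1→R2: 77.6 NM
R2→R3: 175.1 NM
R3→R4: 126.4 NM
The shortest leg is R0–R1 at 27.7 NM.

R0–R1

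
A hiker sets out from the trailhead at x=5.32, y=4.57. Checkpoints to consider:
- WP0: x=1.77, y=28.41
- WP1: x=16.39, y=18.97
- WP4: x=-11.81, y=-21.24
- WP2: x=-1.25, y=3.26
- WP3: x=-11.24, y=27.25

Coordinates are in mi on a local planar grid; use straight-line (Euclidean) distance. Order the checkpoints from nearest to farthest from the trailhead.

WP2, WP1, WP0, WP3, WP4

Computing each straight-line distance from x=5.32, y=4.57:
WP2 x=-1.25, y=3.26: 6.7 mi
WP1 x=16.39, y=18.97: 18.2 mi
WP0 x=1.77, y=28.41: 24.1 mi
WP3 x=-11.24, y=27.25: 28.1 mi
WP4 x=-11.81, y=-21.24: 31.0 mi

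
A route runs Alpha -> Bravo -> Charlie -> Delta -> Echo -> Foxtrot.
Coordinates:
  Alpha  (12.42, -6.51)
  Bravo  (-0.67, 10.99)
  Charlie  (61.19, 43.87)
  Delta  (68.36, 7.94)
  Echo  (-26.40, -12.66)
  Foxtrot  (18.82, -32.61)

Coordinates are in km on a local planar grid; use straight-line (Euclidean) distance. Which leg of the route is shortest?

Alpha–Bravo

Leg distances:
Alpha→Bravo: 21.9 km
Bravo→Charlie: 70.1 km
Charlie→Delta: 36.6 km
Delta→Echo: 97.0 km
Echo→Foxtrot: 49.4 km
The shortest leg is Alpha–Bravo at 21.9 km.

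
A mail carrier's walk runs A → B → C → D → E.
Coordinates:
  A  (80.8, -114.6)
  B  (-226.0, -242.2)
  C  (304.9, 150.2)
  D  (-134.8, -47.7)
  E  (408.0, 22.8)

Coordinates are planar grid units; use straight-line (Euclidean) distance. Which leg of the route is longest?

B–C

Leg distances:
A→B: 332.3
B→C: 660.2
C→D: 482.2
D→E: 547.4
The longest leg is B–C at 660.2.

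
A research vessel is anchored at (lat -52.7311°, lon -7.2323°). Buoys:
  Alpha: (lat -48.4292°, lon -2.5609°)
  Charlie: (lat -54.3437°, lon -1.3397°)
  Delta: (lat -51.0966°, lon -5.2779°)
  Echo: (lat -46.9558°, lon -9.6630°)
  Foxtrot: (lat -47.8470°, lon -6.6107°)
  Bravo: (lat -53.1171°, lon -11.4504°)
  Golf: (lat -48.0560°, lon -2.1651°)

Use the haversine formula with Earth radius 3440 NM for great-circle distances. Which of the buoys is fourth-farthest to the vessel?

Foxtrot

Distances from the vessel ((lat -52.7311°, lon -7.2323°)):
Echo: 359.2 NM
Golf: 341.0 NM
Alpha: 313.6 NM
Foxtrot: 294.2 NM
Charlie: 231.4 NM
Bravo: 154.4 NM
Delta: 121.9 NM
The fourth-farthest is Foxtrot at 294.2 NM.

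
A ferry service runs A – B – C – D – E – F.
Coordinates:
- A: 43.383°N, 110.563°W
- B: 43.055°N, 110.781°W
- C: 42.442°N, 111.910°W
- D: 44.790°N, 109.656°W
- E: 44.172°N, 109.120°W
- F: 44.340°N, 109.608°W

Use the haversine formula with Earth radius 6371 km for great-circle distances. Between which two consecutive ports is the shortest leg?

A–B

Leg distances:
A→B: 40.5 km
B→C: 114.6 km
C→D: 317.9 km
D→E: 80.8 km
E→F: 43.1 km
The shortest leg is A–B at 40.5 km.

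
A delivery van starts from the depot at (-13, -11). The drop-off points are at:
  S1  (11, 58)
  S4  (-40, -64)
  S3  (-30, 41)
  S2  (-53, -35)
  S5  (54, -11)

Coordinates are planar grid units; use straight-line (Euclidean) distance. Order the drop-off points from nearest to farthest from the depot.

Distance from the depot at (-13, -11) to each:
S2 (-53, -35): 46.6
S3 (-30, 41): 54.7
S4 (-40, -64): 59.5
S5 (54, -11): 67.0
S1 (11, 58): 73.1

S2, S3, S4, S5, S1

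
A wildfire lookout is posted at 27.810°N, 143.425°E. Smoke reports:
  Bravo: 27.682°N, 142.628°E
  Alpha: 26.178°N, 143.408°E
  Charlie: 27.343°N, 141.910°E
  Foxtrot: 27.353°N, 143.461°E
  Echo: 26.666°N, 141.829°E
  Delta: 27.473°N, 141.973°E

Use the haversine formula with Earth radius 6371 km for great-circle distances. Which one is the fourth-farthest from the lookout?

Distance to each, sorted:
Echo: 202.7 km
Alpha: 181.5 km
Charlie: 158.1 km
Delta: 147.9 km
Bravo: 79.7 km
Foxtrot: 50.9 km
The fourth-farthest is Delta at 147.9 km.

Delta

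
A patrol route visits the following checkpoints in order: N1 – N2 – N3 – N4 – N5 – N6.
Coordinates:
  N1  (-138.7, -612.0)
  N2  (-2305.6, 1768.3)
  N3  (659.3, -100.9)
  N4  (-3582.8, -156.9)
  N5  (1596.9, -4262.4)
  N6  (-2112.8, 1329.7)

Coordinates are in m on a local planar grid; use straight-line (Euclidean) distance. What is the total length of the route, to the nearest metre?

24286 m

Leg distances:
N1→N2: 3218.9 m  (cumulative 3218.9 m)
N2→N3: 3504.9 m  (cumulative 6723.8 m)
N3→N4: 4242.5 m  (cumulative 10966.3 m)
N4→N5: 6609.4 m  (cumulative 17575.7 m)
N5→N6: 6710.7 m  (cumulative 24286.4 m)
Total route length ≈ 24286 m.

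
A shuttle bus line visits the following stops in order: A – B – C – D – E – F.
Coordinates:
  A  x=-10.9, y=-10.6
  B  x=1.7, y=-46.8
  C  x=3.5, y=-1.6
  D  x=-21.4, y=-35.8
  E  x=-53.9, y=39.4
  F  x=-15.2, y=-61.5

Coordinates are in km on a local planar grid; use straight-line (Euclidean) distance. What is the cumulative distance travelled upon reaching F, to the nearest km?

Leg distances:
A→B: 38.3 km  (cumulative 38.3 km)
B→C: 45.2 km  (cumulative 83.6 km)
C→D: 42.3 km  (cumulative 125.9 km)
D→E: 81.9 km  (cumulative 207.8 km)
E→F: 108.1 km  (cumulative 315.9 km)
Cumulative distance at F ≈ 316 km.

316 km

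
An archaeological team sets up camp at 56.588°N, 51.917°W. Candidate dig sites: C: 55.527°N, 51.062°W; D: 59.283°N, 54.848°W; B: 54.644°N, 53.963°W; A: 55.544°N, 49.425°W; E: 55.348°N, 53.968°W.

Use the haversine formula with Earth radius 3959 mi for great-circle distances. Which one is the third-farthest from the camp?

A

Distance to each, sorted:
D: 215.0 mi
B: 156.2 mi
A: 120.2 mi
E: 116.7 mi
C: 80.4 mi
The third-farthest is A at 120.2 mi.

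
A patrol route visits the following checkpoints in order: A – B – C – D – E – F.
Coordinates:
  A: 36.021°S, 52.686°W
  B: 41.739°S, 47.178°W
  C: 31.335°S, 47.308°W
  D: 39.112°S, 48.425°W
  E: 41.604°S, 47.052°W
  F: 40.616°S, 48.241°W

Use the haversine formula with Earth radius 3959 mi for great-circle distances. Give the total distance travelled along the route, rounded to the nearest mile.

Leg distances:
A→B: 493.6 mi  (cumulative 493.6 mi)
B→C: 718.9 mi  (cumulative 1212.5 mi)
C→D: 541.0 mi  (cumulative 1753.6 mi)
D→E: 186.7 mi  (cumulative 1940.3 mi)
E→F: 92.2 mi  (cumulative 2032.5 mi)
Total route length ≈ 2032 mi.

2032 mi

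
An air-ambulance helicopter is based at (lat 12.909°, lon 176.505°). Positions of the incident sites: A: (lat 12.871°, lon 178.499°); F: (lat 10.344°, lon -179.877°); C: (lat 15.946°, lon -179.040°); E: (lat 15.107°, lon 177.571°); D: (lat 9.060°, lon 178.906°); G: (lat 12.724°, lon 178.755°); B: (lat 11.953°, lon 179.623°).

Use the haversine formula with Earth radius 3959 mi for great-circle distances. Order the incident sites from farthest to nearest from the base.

C, D, F, B, E, G, A

Distances from the base:
C (lat 15.946°, lon -179.040°): 364.5 mi
D (lat 9.060°, lon 178.906°): 311.8 mi
F (lat 10.344°, lon -179.877°): 302.3 mi
B (lat 11.953°, lon 179.623°): 220.5 mi
E (lat 15.107°, lon 177.571°): 167.8 mi
G (lat 12.724°, lon 178.755°): 152.1 mi
A (lat 12.871°, lon 178.499°): 134.3 mi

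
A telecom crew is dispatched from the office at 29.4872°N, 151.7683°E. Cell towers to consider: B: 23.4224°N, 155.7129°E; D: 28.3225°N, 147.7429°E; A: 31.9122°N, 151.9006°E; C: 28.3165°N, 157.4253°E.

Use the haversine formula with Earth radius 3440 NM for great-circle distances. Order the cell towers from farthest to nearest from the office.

Distance from the office at 29.4872°N, 151.7683°E to each:
B 23.4224°N, 155.7129°E: 421.3 NM
C 28.3165°N, 157.4253°E: 305.5 NM
D 28.3225°N, 147.7429°E: 222.8 NM
A 31.9122°N, 151.9006°E: 145.8 NM

B, C, D, A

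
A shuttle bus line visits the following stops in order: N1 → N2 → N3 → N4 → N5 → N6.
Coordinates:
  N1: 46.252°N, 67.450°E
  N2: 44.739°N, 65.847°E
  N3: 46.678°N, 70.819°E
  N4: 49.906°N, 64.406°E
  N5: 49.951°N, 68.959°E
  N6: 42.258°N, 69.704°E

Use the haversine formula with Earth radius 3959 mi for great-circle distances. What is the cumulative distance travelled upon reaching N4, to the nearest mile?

774 mi

Leg distances:
N1→N2: 130.2 mi  (cumulative 130.2 mi)
N2→N3: 274.7 mi  (cumulative 404.9 mi)
N3→N4: 369.5 mi  (cumulative 774.4 mi)
Cumulative distance at N4 ≈ 774 mi.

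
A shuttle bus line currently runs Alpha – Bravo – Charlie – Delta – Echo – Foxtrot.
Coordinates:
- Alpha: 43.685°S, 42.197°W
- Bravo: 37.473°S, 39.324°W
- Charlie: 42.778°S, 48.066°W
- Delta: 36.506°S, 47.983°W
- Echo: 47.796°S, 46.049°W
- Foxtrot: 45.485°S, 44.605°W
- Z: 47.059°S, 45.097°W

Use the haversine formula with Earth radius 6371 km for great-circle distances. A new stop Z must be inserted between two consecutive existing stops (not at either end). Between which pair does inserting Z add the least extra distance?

between Echo and Foxtrot

Added distance for inserting Z between each consecutive pair:
Alpha–Bravo: 872.4 km
Bravo–Charlie: 748.4 km
Charlie–Delta: 1030.1 km
Delta–Echo: 40.8 km
Echo–Foxtrot: 8.3 km
Smallest added distance is 8.3 km, inserting between Echo and Foxtrot.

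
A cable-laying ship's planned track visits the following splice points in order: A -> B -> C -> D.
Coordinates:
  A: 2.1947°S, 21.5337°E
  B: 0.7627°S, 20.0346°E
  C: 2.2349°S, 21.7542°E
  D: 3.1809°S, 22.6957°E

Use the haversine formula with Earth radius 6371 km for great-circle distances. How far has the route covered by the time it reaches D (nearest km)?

630 km

Leg distances:
A→B: 230.5 km  (cumulative 230.5 km)
B→C: 251.7 km  (cumulative 482.1 km)
C→D: 148.3 km  (cumulative 630.5 km)
Cumulative distance at D ≈ 630 km.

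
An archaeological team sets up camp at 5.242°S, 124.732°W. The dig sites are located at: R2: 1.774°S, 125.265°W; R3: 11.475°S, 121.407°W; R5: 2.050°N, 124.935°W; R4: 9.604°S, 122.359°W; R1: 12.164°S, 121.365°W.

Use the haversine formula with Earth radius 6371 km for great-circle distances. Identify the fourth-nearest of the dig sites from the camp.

R5

Distance to each, sorted:
R2: 390.1 km
R4: 551.1 km
R3: 783.6 km
R5: 811.1 km
R1: 853.9 km
The fourth-nearest is R5 at 811.1 km.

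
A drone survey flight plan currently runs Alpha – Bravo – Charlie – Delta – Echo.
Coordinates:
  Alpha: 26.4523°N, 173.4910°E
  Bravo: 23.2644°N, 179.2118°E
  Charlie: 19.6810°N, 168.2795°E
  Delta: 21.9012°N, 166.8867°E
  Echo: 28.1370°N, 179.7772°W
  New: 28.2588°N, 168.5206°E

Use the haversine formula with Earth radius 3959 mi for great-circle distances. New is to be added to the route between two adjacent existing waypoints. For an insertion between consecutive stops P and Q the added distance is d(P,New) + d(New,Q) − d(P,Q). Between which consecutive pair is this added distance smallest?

between Delta and Echo

Added distance for inserting New between each consecutive pair:
Alpha–Bravo: 657.7 mi
Bravo–Charlie: 596.9 mi
Charlie–Delta: 866.1 mi
Delta–Echo: 224.7 mi
Smallest added distance is 224.7 mi, inserting between Delta and Echo.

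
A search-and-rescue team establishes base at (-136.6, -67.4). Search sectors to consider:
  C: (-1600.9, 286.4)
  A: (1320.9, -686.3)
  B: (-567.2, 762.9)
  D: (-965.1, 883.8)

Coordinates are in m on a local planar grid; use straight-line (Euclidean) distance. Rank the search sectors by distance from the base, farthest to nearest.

Distances from the base:
A (1320.9, -686.3): 1583.5 m
C (-1600.9, 286.4): 1506.4 m
D (-965.1, 883.8): 1261.4 m
B (-567.2, 762.9): 935.3 m

A, C, D, B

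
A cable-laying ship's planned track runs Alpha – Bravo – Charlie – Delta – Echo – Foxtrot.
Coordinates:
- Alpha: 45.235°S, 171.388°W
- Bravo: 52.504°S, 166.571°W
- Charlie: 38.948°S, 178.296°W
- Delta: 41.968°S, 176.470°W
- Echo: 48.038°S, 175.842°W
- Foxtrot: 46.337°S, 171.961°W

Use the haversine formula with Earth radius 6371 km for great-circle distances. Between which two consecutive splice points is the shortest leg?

Leg distances:
Alpha→Bravo: 881.2 km
Bravo→Charlie: 1755.8 km
Charlie→Delta: 369.6 km
Delta→Echo: 676.8 km
Echo→Foxtrot: 348.9 km
The shortest leg is Echo–Foxtrot at 348.9 km.

Echo–Foxtrot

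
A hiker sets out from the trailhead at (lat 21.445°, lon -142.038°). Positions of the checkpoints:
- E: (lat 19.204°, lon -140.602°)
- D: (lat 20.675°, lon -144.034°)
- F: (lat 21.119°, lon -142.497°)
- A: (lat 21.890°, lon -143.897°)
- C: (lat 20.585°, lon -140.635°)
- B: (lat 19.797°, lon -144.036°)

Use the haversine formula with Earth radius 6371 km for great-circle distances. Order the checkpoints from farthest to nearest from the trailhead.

Distances from the trailhead:
E (lat 19.204°, lon -140.602°): 290.7 km
B (lat 19.797°, lon -144.036°): 277.1 km
D (lat 20.675°, lon -144.034°): 224.1 km
A (lat 21.890°, lon -143.897°): 198.4 km
C (lat 20.585°, lon -140.635°): 174.2 km
F (lat 21.119°, lon -142.497°): 59.8 km

E, B, D, A, C, F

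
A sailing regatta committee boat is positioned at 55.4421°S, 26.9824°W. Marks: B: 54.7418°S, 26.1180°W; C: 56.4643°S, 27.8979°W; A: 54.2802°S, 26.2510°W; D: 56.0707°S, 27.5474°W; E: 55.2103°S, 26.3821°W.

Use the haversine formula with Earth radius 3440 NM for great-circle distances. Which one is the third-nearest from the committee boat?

Distance to each, sorted:
E: 24.8 NM
D: 42.3 NM
B: 51.5 NM
C: 68.7 NM
A: 74.2 NM
The third-nearest is B at 51.5 NM.

B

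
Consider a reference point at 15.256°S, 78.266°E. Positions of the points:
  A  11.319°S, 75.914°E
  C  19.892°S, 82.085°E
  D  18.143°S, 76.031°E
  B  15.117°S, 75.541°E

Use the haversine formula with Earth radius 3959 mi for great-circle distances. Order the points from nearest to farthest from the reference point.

B, D, A, C

Distances from the reference point:
B 15.117°S, 75.541°E: 182.0 mi
D 18.143°S, 76.031°E: 248.3 mi
A 11.319°S, 75.914°E: 314.7 mi
C 19.892°S, 82.085°E: 407.3 mi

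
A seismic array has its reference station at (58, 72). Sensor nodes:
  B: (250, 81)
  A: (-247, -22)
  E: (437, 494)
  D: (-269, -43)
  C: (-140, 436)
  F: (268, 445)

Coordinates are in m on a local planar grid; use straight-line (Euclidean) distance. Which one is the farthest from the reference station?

Distance to each, sorted:
E: 567.2 m
F: 428.1 m
C: 414.4 m
D: 346.6 m
A: 319.2 m
B: 192.2 m
The farthest is E at 567.2 m.

E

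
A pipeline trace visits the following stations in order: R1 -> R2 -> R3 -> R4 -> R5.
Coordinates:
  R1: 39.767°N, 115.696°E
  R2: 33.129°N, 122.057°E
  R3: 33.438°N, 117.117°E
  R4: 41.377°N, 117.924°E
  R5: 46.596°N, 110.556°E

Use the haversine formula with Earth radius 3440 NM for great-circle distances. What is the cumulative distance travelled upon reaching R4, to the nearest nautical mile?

1230 NM

Leg distances:
R1→R2: 502.9 NM  (cumulative 502.9 NM)
R2→R3: 248.6 NM  (cumulative 751.5 NM)
R3→R4: 478.2 NM  (cumulative 1229.7 NM)
Cumulative distance at R4 ≈ 1230 NM.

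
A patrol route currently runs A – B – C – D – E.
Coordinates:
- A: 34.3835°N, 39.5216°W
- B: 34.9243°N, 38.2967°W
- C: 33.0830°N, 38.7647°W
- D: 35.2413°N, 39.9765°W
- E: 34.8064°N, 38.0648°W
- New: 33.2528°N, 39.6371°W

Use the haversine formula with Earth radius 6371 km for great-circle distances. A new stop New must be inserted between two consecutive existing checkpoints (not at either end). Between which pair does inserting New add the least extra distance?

Added distance for inserting New between each consecutive pair:
A–B: 222.1 km
B–C: 97.2 km
C–D: 42.0 km
D–E: 268.1 km
Smallest added distance is 42.0 km, inserting between C and D.

between C and D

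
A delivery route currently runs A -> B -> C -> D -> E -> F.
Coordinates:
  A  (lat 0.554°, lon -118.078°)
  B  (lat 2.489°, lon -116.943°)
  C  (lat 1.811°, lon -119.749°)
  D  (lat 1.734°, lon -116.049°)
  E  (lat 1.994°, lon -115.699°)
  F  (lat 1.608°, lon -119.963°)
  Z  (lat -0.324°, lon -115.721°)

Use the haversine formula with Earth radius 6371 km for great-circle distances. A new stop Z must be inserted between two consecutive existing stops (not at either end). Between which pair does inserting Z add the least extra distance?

Added distance for inserting Z between each consecutive pair:
A–B: 371.3 km
B–C: 527.1 km
C–D: 327.3 km
D–E: 441.0 km
E–F: 300.2 km
Smallest added distance is 300.2 km, inserting between E and F.

between E and F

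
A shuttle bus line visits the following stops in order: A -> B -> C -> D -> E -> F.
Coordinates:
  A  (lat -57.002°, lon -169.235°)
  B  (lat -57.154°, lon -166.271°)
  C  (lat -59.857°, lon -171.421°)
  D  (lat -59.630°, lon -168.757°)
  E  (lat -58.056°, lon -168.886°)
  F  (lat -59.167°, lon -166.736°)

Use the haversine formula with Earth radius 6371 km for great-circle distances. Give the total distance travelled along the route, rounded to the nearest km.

1106 km

Leg distances:
A→B: 179.9 km  (cumulative 179.9 km)
B→C: 423.8 km  (cumulative 603.8 km)
C→D: 151.4 km  (cumulative 755.1 km)
D→E: 175.2 km  (cumulative 930.3 km)
E→F: 175.4 km  (cumulative 1105.7 km)
Total route length ≈ 1106 km.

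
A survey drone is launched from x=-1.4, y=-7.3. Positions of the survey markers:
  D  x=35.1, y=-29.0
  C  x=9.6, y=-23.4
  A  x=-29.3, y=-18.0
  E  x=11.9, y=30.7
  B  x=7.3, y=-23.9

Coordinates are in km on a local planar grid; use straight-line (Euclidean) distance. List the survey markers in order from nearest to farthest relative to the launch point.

Distances from the launch point:
B x=7.3, y=-23.9: 18.7 km
C x=9.6, y=-23.4: 19.5 km
A x=-29.3, y=-18.0: 29.9 km
E x=11.9, y=30.7: 40.3 km
D x=35.1, y=-29.0: 42.5 km

B, C, A, E, D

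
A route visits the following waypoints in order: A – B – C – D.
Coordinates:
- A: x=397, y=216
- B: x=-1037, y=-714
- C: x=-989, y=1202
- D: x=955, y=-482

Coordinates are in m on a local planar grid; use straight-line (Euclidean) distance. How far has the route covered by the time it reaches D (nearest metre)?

6198 m

Leg distances:
A→B: 1709.2 m  (cumulative 1709.2 m)
B→C: 1916.6 m  (cumulative 3625.8 m)
C→D: 2572.0 m  (cumulative 6197.7 m)
Cumulative distance at D ≈ 6198 m.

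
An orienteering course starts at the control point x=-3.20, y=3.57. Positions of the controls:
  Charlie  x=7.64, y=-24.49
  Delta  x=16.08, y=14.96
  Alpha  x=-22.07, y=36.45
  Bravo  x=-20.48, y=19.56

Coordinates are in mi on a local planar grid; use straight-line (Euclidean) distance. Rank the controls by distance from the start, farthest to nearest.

Alpha, Charlie, Bravo, Delta

Distances from the start:
Alpha x=-22.07, y=36.45: 37.9 mi
Charlie x=7.64, y=-24.49: 30.1 mi
Bravo x=-20.48, y=19.56: 23.5 mi
Delta x=16.08, y=14.96: 22.4 mi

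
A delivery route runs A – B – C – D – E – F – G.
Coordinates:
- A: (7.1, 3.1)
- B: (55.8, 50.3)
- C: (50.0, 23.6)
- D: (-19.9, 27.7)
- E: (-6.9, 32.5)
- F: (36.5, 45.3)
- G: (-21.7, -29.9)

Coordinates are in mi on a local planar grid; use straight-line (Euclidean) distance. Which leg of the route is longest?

Leg distances:
A→B: 67.8 mi
B→C: 27.3 mi
C→D: 70.0 mi
D→E: 13.9 mi
E→F: 45.2 mi
F→G: 95.1 mi
The longest leg is F–G at 95.1 mi.

F–G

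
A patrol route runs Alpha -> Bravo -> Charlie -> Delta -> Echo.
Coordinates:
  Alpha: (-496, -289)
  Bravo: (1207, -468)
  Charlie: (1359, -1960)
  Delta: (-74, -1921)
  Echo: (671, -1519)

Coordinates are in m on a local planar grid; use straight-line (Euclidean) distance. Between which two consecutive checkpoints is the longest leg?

Leg distances:
Alpha→Bravo: 1712.4 m
Bravo→Charlie: 1499.7 m
Charlie→Delta: 1433.5 m
Delta→Echo: 846.5 m
The longest leg is Alpha–Bravo at 1712.4 m.

Alpha–Bravo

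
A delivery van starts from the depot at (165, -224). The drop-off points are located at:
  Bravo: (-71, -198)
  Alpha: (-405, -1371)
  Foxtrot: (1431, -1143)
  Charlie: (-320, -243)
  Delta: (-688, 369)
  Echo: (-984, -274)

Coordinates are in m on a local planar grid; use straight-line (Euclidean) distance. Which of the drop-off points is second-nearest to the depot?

Charlie

Distance to each, sorted:
Bravo: 237.4 m
Charlie: 485.4 m
Delta: 1038.9 m
Echo: 1150.1 m
Alpha: 1280.8 m
Foxtrot: 1564.4 m
The second-nearest is Charlie at 485.4 m.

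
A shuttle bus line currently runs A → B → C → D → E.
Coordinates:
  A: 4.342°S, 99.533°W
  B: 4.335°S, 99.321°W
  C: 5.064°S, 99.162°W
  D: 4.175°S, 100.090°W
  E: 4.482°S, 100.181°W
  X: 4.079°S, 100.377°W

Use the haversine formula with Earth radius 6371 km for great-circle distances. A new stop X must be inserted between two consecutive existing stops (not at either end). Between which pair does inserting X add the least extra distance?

between D and E

Added distance for inserting X between each consecutive pair:
A–B: 195.1 km
B–C: 211.1 km
C–D: 64.5 km
D–E: 47.8 km
Smallest added distance is 47.8 km, inserting between D and E.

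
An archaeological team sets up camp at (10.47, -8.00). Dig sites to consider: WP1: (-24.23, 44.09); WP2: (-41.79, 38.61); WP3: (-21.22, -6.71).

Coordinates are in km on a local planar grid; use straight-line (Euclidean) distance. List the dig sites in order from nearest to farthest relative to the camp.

WP3, WP1, WP2

Computing each straight-line distance from (10.47, -8.00):
WP3 (-21.22, -6.71): 31.7 km
WP1 (-24.23, 44.09): 62.6 km
WP2 (-41.79, 38.61): 70.0 km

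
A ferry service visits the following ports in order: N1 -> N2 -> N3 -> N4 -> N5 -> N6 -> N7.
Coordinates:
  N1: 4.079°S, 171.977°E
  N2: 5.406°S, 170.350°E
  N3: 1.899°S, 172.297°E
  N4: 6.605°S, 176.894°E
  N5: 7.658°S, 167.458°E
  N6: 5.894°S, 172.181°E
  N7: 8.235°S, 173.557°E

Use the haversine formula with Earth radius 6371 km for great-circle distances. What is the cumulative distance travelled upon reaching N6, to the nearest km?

3014 km

Leg distances:
N1→N2: 233.0 km  (cumulative 233.0 km)
N2→N3: 445.8 km  (cumulative 678.8 km)
N3→N4: 730.4 km  (cumulative 1409.2 km)
N4→N5: 1047.6 km  (cumulative 2456.9 km)
N5→N6: 557.2 km  (cumulative 3014.0 km)
Cumulative distance at N6 ≈ 3014 km.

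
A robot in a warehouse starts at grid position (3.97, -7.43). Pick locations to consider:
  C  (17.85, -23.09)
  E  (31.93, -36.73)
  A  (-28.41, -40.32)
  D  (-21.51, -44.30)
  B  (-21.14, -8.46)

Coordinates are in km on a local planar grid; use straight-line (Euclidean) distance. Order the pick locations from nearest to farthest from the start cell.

C, B, E, D, A

Distance from the start cell at (3.97, -7.43) to each:
C (17.85, -23.09): 20.9 km
B (-21.14, -8.46): 25.1 km
E (31.93, -36.73): 40.5 km
D (-21.51, -44.30): 44.8 km
A (-28.41, -40.32): 46.2 km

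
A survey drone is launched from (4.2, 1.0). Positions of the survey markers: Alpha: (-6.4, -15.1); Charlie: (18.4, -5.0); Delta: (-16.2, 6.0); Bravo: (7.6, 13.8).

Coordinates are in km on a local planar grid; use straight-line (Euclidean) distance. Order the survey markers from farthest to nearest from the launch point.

Delta, Alpha, Charlie, Bravo

Computing each straight-line distance from (4.2, 1.0):
Delta (-16.2, 6.0): 21.0 km
Alpha (-6.4, -15.1): 19.3 km
Charlie (18.4, -5.0): 15.4 km
Bravo (7.6, 13.8): 13.2 km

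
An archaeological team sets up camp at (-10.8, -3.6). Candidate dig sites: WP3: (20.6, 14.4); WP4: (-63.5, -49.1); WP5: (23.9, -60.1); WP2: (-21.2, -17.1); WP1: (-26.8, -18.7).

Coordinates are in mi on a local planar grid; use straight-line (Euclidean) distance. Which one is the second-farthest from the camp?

WP5

Distances from the camp ((-10.8, -3.6)):
WP4: 69.6 mi
WP5: 66.3 mi
WP3: 36.2 mi
WP1: 22.0 mi
WP2: 17.0 mi
The second-farthest is WP5 at 66.3 mi.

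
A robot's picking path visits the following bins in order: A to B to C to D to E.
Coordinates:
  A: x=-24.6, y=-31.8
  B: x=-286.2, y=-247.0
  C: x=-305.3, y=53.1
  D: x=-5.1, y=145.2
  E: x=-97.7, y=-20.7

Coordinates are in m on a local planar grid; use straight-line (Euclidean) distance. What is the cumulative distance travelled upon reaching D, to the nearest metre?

Leg distances:
A→B: 338.7 m  (cumulative 338.7 m)
B→C: 300.7 m  (cumulative 639.4 m)
C→D: 314.0 m  (cumulative 953.5 m)
Cumulative distance at D ≈ 953 m.

953 m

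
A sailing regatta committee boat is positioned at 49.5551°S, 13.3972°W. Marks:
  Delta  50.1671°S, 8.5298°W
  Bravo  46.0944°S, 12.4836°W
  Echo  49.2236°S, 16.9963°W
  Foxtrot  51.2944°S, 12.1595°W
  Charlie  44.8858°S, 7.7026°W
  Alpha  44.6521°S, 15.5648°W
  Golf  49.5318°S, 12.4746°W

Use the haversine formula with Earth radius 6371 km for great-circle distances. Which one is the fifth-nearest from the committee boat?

Bravo

Distances from the committee boat (49.5551°S, 13.3972°W):
Golf: 66.6 km
Foxtrot: 212.3 km
Echo: 263.1 km
Delta: 355.4 km
Bravo: 390.8 km
Alpha: 569.3 km
Charlie: 673.8 km
The fifth-nearest is Bravo at 390.8 km.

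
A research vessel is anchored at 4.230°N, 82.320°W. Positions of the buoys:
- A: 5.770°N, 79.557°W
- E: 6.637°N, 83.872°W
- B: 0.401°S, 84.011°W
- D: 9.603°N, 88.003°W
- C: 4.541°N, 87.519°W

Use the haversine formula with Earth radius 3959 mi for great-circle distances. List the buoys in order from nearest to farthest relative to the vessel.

E, A, B, C, D

Distance from the vessel at 4.230°N, 82.320°W to each:
E 6.637°N, 83.872°W: 197.6 mi
A 5.770°N, 79.557°W: 217.9 mi
B 0.401°S, 84.011°W: 340.6 mi
C 4.541°N, 87.519°W: 358.8 mi
D 9.603°N, 88.003°W: 538.2 mi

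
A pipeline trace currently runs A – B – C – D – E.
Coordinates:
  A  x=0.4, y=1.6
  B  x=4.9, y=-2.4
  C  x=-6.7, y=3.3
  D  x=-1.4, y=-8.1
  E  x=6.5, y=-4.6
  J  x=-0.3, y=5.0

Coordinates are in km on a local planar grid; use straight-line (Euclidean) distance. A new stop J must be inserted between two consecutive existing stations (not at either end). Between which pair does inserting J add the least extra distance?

between B and C

Added distance for inserting J between each consecutive pair:
A–B: 6.5 km
B–C: 2.7 km
C–D: 7.2 km
D–E: 16.3 km
Smallest added distance is 2.7 km, inserting between B and C.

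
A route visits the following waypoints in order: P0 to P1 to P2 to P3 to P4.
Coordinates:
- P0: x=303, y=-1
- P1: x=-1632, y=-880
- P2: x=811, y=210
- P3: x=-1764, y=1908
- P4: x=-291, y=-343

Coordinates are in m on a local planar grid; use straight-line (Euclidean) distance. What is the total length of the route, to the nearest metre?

Leg distances:
P0→P1: 2125.3 m  (cumulative 2125.3 m)
P1→P2: 2675.1 m  (cumulative 4800.4 m)
P2→P3: 3084.4 m  (cumulative 7884.9 m)
P3→P4: 2690.1 m  (cumulative 10575.0 m)
Total route length ≈ 10575 m.

10575 m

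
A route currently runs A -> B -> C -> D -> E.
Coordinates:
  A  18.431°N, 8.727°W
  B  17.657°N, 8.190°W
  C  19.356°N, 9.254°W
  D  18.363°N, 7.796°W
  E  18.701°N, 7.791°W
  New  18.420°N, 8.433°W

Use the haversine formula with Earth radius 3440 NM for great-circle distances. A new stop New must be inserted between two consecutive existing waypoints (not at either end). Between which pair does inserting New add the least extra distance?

between B and C

Added distance for inserting New between each consecutive pair:
A–B: 9.0 NM
B–C: 2.3 NM
C–D: 7.4 NM
D–E: 56.4 NM
Smallest added distance is 2.3 NM, inserting between B and C.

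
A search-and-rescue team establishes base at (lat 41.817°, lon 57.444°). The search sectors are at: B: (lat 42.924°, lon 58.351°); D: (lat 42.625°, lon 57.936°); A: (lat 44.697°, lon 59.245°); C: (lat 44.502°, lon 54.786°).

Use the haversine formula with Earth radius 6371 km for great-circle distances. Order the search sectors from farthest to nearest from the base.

C, A, B, D

Distances from the base:
C (lat 44.502°, lon 54.786°): 368.2 km
A (lat 44.697°, lon 59.245°): 351.9 km
B (lat 42.924°, lon 58.351°): 143.9 km
D (lat 42.625°, lon 57.936°): 98.6 km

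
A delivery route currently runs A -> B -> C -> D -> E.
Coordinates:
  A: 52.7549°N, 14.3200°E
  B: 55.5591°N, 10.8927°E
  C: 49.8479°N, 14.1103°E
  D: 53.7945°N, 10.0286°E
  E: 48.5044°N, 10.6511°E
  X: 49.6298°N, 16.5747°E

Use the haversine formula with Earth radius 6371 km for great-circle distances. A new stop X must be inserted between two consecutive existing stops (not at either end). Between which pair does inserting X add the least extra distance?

between B and C

Added distance for inserting X between each consecutive pair:
A–B: 760.3 km
B–C: 270.2 km
C–D: 304.0 km
D–E: 505.3 km
Smallest added distance is 270.2 km, inserting between B and C.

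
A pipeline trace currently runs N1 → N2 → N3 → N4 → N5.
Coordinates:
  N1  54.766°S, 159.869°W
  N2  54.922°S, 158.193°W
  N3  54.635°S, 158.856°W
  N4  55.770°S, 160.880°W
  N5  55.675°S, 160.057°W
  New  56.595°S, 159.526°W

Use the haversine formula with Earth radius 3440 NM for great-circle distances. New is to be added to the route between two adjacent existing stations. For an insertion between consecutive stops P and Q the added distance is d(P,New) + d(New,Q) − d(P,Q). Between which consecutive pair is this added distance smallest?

between N3 and N4

Added distance for inserting New between each consecutive pair:
N1–N2: 161.8 NM
N2–N3: 201.2 NM
N3–N4: 89.7 NM
N4–N5: 96.7 NM
Smallest added distance is 89.7 NM, inserting between N3 and N4.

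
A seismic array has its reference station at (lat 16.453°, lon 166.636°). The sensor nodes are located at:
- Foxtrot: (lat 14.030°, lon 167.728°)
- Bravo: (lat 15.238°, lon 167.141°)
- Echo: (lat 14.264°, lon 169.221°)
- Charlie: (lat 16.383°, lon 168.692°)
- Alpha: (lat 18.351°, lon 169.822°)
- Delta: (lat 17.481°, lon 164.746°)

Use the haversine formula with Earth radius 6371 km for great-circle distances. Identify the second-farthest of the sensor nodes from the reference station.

Distance to each, sorted:
Alpha: 398.5 km
Echo: 368.9 km
Foxtrot: 293.8 km
Delta: 231.2 km
Charlie: 219.4 km
Bravo: 145.5 km
The second-farthest is Echo at 368.9 km.

Echo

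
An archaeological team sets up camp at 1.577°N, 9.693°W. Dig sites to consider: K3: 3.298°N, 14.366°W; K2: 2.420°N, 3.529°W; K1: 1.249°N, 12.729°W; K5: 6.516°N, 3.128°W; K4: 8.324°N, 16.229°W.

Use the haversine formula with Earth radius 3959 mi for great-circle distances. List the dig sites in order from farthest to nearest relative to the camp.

Distance from the camp at 1.577°N, 9.693°W to each:
K4 8.324°N, 16.229°W: 647.7 mi
K5 6.516°N, 3.128°W: 566.6 mi
K2 2.420°N, 3.529°W: 429.6 mi
K3 3.298°N, 14.366°W: 343.8 mi
K1 1.249°N, 12.729°W: 210.9 mi

K4, K5, K2, K3, K1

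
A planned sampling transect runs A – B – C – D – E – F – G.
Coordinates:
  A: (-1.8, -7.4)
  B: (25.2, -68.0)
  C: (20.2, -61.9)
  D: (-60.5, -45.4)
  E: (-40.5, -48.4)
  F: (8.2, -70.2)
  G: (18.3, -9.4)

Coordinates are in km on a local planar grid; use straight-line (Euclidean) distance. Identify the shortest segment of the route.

Leg distances:
A→B: 66.3 km
B→C: 7.9 km
C→D: 82.4 km
D→E: 20.2 km
E→F: 53.4 km
F→G: 61.6 km
The shortest leg is B–C at 7.9 km.

B–C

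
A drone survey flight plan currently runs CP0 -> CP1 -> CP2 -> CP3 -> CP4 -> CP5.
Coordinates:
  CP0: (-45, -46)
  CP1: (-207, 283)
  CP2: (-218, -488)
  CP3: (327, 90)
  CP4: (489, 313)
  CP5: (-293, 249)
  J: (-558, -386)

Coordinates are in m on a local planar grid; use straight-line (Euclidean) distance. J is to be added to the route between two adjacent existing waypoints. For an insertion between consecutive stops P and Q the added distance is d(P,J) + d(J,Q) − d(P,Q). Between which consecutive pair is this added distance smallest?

Added distance for inserting J between each consecutive pair:
CP0–CP1: 1004.2 m
CP1–CP2: 339.4 m
CP2–CP3: 565.4 m
CP3–CP4: 1988.1 m
CP4–CP5: 1162.4 m
Smallest added distance is 339.4 m, inserting between CP1 and CP2.

between CP1 and CP2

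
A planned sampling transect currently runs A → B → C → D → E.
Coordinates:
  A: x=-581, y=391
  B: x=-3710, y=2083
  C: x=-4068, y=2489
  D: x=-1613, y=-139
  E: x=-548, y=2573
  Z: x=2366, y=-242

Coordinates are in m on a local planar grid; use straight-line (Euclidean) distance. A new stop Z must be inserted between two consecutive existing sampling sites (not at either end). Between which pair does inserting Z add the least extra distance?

between D and E

Added distance for inserting Z between each consecutive pair:
A–B: 5962.7 m
B–C: 12954.0 m
C–D: 7373.6 m
D–E: 5118.3 m
Smallest added distance is 5118.3 m, inserting between D and E.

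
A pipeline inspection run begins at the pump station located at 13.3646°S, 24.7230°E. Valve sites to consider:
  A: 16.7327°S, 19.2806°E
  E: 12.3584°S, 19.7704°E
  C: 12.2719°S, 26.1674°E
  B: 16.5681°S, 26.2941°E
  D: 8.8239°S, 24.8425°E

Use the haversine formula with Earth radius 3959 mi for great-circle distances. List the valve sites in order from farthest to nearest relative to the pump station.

A, E, D, B, C

Distances from the pump station:
A 16.7327°S, 19.2806°E: 431.3 mi
E 12.3584°S, 19.7704°E: 340.8 mi
D 8.8239°S, 24.8425°E: 313.9 mi
B 16.5681°S, 26.2941°E: 244.9 mi
C 12.2719°S, 26.1674°E: 123.2 mi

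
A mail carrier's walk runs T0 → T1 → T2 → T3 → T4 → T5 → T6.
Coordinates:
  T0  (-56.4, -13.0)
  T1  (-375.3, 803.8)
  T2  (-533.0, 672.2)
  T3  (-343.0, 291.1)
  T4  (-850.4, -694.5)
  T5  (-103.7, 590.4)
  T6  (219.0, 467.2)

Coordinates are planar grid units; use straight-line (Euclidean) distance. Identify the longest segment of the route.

T4–T5

Leg distances:
T0→T1: 876.8
T1→T2: 205.4
T2→T3: 425.8
T3→T4: 1108.5
T4→T5: 1486.1
T5→T6: 345.4
The longest leg is T4–T5 at 1486.1.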